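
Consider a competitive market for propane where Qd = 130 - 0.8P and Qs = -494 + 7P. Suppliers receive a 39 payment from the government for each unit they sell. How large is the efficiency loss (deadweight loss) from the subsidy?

Deadweight loss = 546

Pre-subsidy: 130 - 0.8P = -494 + 7P gives P* = 80, Q* = 66.
With the subsidy, sellers receive Ps = Pb + 39 for each unit, where Pb is the price buyers pay.
Supply in terms of Pb becomes Qs = -494 + 7(Pb + 39) = -221 + 7Pb. Setting this equal to demand: 130 - 0.8Pb = -221 + 7Pb, so Pb = 45.
Sellers receive Ps = 45 + 39 = 84; Q' = 130 − 0.8·45 = 94.
The subsidy expands output by 94 − 66 = 28 past the efficient level; on those units the gap between marginal cost and willingness to pay runs from 0 up to 39.
DWL = ½ × 39 × 28 = 546.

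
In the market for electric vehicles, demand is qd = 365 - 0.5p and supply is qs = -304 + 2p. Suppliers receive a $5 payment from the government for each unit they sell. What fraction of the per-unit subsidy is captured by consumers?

Consumer share = 0.8

Pre-subsidy: 365 - 0.5p = -304 + 2p gives p* = 267.6, q* = 231.2.
With the subsidy, sellers receive ps = pb + 5 for each unit, where pb is the price buyers pay.
Supply in terms of pb becomes qs = -304 + 2(pb + 5) = -294 + 2pb. Setting this equal to demand: 365 - 0.5pb = -294 + 2pb, so pb = 263.6.
Sellers receive ps = 263.6 + 5 = 268.6; q' = 365 − 0.5·263.6 = 233.2.
Buyers' price falls by p* − pb = 267.6 − 263.6 = 4; sellers' price rises by ps − p* = 268.6 − 267.6 = 1.
So consumers capture 4/5 = 0.8 of each unit of subsidy.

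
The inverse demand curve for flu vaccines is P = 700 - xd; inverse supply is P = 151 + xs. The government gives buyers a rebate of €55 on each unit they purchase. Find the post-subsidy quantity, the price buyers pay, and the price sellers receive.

x' = 302; buyers pay €398; sellers receive €453

Pre-subsidy: 700 - x = 151 + x gives x* = 274.5 and P* = 425.5.
With the rebate, buyers effectively pay Pb = Ps − 55, where Ps is the price sellers receive.
On the curves, Pb = 700 - x and Ps = 151 + x; the wedge Ps − Pb = 55 gives 151 + x − (700 - x) = 55, so x' = 302.
Then Pb = 700 − 1·302 = 398 and Ps = 151 + 1·302 = 453.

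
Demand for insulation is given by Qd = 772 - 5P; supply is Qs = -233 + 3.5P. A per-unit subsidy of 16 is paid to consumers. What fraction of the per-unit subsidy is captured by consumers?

Pre-subsidy: 772 - 5P = -233 + 3.5P gives P* = 2010/17, Q* = 3074/17.
With the rebate, buyers effectively pay Pb = Ps − 16, where Ps is the price sellers receive.
Demand in terms of Ps becomes Qd = 772 − 5(Ps − 16) = 852 - 5Ps. Setting this equal to supply: 852 - 5Ps = -233 + 3.5Ps, so Ps = 2170/17.
Buyers pay Pb = 2170/17 − 16 = 1898/17; Q' = -233 + 3.5·(2170/17) = 3634/17.
Buyers' price falls by P* − Pb = 2010/17 − 1898/17 = 112/17; sellers' price rises by Ps − P* = 2170/17 − 2010/17 = 160/17.
So consumers capture (112/17)/16 = 7/17 of each unit of subsidy.

Consumer share = 7/17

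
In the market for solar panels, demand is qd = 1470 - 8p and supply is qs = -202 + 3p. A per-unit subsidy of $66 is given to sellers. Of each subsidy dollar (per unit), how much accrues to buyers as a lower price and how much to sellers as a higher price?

Buyers gain $18 per unit; sellers gain $48 per unit

Pre-subsidy: 1470 - 8p = -202 + 3p gives p* = 152, q* = 254.
With the subsidy, sellers receive ps = pb + 66 for each unit, where pb is the price buyers pay.
Supply in terms of pb becomes qs = -202 + 3(pb + 66) = -4 + 3pb. Setting this equal to demand: 1470 - 8pb = -4 + 3pb, so pb = 134.
Sellers receive ps = 134 + 66 = 200; q' = 1470 − 8·134 = 398.
Buyers' price falls by p* − pb = 152 − 134 = 18; sellers' price rises by ps − p* = 200 − 152 = 48.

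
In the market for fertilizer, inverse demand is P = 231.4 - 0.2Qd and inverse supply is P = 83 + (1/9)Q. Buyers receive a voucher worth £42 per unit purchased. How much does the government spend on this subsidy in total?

Pre-subsidy: 231.4 - 0.2Q = 83 + (1/9)Q gives Q* = 477 and P* = 136.
With the rebate, buyers effectively pay Pb = Ps − 42, where Ps is the price sellers receive.
On the curves, Pb = 231.4 - 0.2Q and Ps = 83 + (1/9)Q; the wedge Ps − Pb = 42 gives 83 + (1/9)Q − (231.4 - 0.2Q) = 42, so Q' = 612.
Then Pb = 231.4 − 0.2·612 = 109 and Ps = 83 + (1/9)·612 = 151.
Government outlay = subsidy × quantity = 42 × 612 = 25704.

Government cost = £25704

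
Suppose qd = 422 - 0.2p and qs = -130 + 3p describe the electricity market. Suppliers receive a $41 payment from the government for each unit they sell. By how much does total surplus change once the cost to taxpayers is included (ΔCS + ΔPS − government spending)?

Net change in total surplus = -$157.59375

Pre-subsidy: 422 - 0.2p = -130 + 3p gives p* = 172.5, q* = 387.5.
With the subsidy, sellers receive ps = pb + 41 for each unit, where pb is the price buyers pay.
Supply in terms of pb becomes qs = -130 + 3(pb + 41) = -7 + 3pb. Setting this equal to demand: 422 - 0.2pb = -7 + 3pb, so pb = 134.0625.
Sellers receive ps = 134.0625 + 41 = 175.0625; q' = 422 − 0.2·134.0625 = 395.1875.
ΔCS = ½(387.5 + 395.1875)(172.5 − 134.0625) = 15042.275390625; ΔPS = ½(387.5 + 395.1875)(175.0625 − 172.5) = 1002.818359375.
Government spending = 41 × 395.1875 = 16202.6875.
Net change = 15042.275390625 + 1002.818359375 − 16202.6875 = -157.59375. The loss equals the DWL triangle ½·41·7.6875.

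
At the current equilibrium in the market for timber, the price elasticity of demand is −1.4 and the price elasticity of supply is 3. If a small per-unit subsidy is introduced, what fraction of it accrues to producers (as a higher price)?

For a small subsidy around the equilibrium, the benefit split depends on the relative slopes, which at a point are proportional to the elasticities.
Buyer share = εs/(εs + |εd|) = 3/(3 + 1.4) = 15/22; seller share = |εd|/(εs + |εd|) = 7/22.
So producers capture 7/22 of the subsidy.

Producer share = 7/22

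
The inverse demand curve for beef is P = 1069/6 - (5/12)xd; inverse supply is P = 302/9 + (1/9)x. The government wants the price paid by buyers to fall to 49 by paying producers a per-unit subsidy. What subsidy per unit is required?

At a buyer price of 49, quantity demanded is 427.6 − 2.4·49 = 310.
Sellers supply 310 only when they receive Ps = 302/9 + (1/9)·310 = 68.
s = Ps − Pb = 68 − 49 = 19.

Required subsidy s = 19 per unit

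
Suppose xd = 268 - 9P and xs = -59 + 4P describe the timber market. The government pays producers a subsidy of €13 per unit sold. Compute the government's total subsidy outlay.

Pre-subsidy: 268 - 9P = -59 + 4P gives P* = 327/13, x* = 541/13.
With the subsidy, sellers receive Ps = Pb + 13 for each unit, where Pb is the price buyers pay.
Supply in terms of Pb becomes xs = -59 + 4(Pb + 13) = -7 + 4Pb. Setting this equal to demand: 268 - 9Pb = -7 + 4Pb, so Pb = 275/13.
Sellers receive Ps = 275/13 + 13 = 444/13; x' = 268 − 9·(275/13) = 1009/13.
Government outlay = subsidy × quantity = 13 × 1009/13 = 1009.

Government cost = €1009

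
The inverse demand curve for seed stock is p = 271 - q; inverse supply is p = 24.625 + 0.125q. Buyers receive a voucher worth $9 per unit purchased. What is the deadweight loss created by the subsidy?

Pre-subsidy: 271 - q = 24.625 + 0.125q gives q* = 219 and p* = 52.
With the rebate, buyers effectively pay pb = ps − 9, where ps is the price sellers receive.
On the curves, pb = 271 - q and ps = 24.625 + 0.125q; the wedge ps − pb = 9 gives 24.625 + 0.125q − (271 - q) = 9, so q' = 227.
Then pb = 271 − 1·227 = 44 and ps = 24.625 + 0.125·227 = 53.
The subsidy expands output by 227 − 219 = 8 past the efficient level; on those units the gap between marginal cost and willingness to pay runs from 0 up to 9.
DWL = ½ × 9 × 8 = 36.

Deadweight loss = $36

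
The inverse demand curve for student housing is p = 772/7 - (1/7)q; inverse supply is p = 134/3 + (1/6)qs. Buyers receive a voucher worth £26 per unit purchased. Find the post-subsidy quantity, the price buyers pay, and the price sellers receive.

Pre-subsidy: 772/7 - (1/7)q = 134/3 + (1/6)q gives q* = 212 and p* = 80.
With the rebate, buyers effectively pay pb = ps − 26, where ps is the price sellers receive.
On the curves, pb = 772/7 - (1/7)q and ps = 134/3 + (1/6)q; the wedge ps − pb = 26 gives 134/3 + (1/6)q − (772/7 - (1/7)q) = 26, so q' = 296.
Then pb = 772/7 − (1/7)·296 = 68 and ps = 134/3 + (1/6)·296 = 94.

q' = 296; buyers pay £68; sellers receive £94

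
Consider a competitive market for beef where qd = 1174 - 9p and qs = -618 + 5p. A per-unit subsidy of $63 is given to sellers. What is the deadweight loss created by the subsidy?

Deadweight loss = $6378.75

Pre-subsidy: 1174 - 9p = -618 + 5p gives p* = 128, q* = 22.
With the subsidy, sellers receive ps = pb + 63 for each unit, where pb is the price buyers pay.
Supply in terms of pb becomes qs = -618 + 5(pb + 63) = -303 + 5pb. Setting this equal to demand: 1174 - 9pb = -303 + 5pb, so pb = 105.5.
Sellers receive ps = 105.5 + 63 = 168.5; q' = 1174 − 9·105.5 = 224.5.
The subsidy expands output by 224.5 − 22 = 202.5 past the efficient level; on those units the gap between marginal cost and willingness to pay runs from 0 up to 63.
DWL = ½ × 63 × 202.5 = 6378.75.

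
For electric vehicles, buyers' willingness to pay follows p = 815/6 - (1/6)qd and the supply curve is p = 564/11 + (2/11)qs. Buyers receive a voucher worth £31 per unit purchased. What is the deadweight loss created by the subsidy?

Deadweight loss = 31713/23

Pre-subsidy: 815/6 - (1/6)q = 564/11 + (2/11)q gives q* = 5581/23 and p* = 2194/23.
With the rebate, buyers effectively pay pb = ps − 31, where ps is the price sellers receive.
On the curves, pb = 815/6 - (1/6)q and ps = 564/11 + (2/11)q; the wedge ps − pb = 31 gives 564/11 + (2/11)q − (815/6 - (1/6)q) = 31, so q' = 7627/23.
Then pb = 815/6 − (1/6)·(7627/23) = 1853/23 and ps = 564/11 + (2/11)·(7627/23) = 2566/23.
The subsidy expands output by 7627/23 − 5581/23 = 2046/23 past the efficient level; on those units the gap between marginal cost and willingness to pay runs from 0 up to 31.
DWL = ½ × 31 × 2046/23 = 31713/23.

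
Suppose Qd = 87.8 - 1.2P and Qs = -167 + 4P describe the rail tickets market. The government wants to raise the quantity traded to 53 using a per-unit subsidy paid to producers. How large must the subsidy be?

Required subsidy s = 26 per unit

At Q = 53, invert demand for the buyer price: Pb = (87.8 − 53)/1.2 = 29; invert supply for the seller price: Ps = (53 − (-167))/4 = 55.
The subsidy must fill the gap: s = Ps − Pb = 55 − 29 = 26.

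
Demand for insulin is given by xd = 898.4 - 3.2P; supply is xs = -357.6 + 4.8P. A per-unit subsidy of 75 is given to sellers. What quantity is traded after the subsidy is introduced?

x' = 540

Pre-subsidy: 898.4 - 3.2P = -357.6 + 4.8P gives P* = 157, x* = 396.
With the subsidy, sellers receive Ps = Pb + 75 for each unit, where Pb is the price buyers pay.
Supply in terms of Pb becomes xs = -357.6 + 4.8(Pb + 75) = 2.4 + 4.8Pb. Setting this equal to demand: 898.4 - 3.2Pb = 2.4 + 4.8Pb, so Pb = 112.
Sellers receive Ps = 112 + 75 = 187; x' = 898.4 − 3.2·112 = 540.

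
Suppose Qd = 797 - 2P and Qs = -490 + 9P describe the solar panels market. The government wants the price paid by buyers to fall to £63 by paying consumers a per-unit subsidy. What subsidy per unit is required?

At a buyer price of 63, quantity demanded is 797 − 2·63 = 671.
Sellers supply 671 only when they receive Ps with -490 + 9·Ps = 671, i.e. Ps = 129.
s = Ps − Pb = 129 − 63 = 66.

Required subsidy s = £66 per unit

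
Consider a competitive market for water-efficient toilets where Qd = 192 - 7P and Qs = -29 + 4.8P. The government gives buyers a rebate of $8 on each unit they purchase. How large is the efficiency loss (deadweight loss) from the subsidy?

Pre-subsidy: 192 - 7P = -29 + 4.8P gives P* = 1105/59, Q* = 3593/59.
With the rebate, buyers effectively pay Pb = Ps − 8, where Ps is the price sellers receive.
Demand in terms of Ps becomes Qd = 192 − 7(Ps − 8) = 248 - 7Ps. Setting this equal to supply: 248 - 7Ps = -29 + 4.8Ps, so Ps = 1385/59.
Buyers pay Pb = 1385/59 − 8 = 913/59; Q' = -29 + 4.8·(1385/59) = 4937/59.
The subsidy expands output by 4937/59 − 3593/59 = 1344/59 past the efficient level; on those units the gap between marginal cost and willingness to pay runs from 0 up to 8.
DWL = ½ × 8 × 1344/59 = 5376/59.

Deadweight loss = 5376/59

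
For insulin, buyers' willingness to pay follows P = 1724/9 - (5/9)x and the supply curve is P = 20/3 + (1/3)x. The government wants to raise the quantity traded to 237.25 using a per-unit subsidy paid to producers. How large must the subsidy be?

At x = 237.25, from the demand curve buyers pay Pb = 1724/9 − (5/9)·237.25 = 59.75; from the supply curve sellers need Ps = 20/3 + (1/3)·237.25 = 85.75.
The subsidy must fill the gap: s = Ps − Pb = 85.75 − 59.75 = 26.

Required subsidy s = 26 per unit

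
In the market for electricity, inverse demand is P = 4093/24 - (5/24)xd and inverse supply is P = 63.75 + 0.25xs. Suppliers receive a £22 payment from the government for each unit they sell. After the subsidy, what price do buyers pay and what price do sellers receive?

Buyers pay £112; sellers receive £134

Pre-subsidy: 4093/24 - (5/24)x = 63.75 + 0.25x gives x* = 233 and P* = 122.
With the subsidy, sellers receive Ps = Pb + 22 for each unit, where Pb is the price buyers pay.
On the curves, Pb = 4093/24 - (5/24)x and Ps = 63.75 + 0.25x; the wedge Ps − Pb = 22 gives 63.75 + 0.25x − (4093/24 - (5/24)x) = 22, so x' = 281.
Then Pb = 4093/24 − (5/24)·281 = 112 and Ps = 63.75 + 0.25·281 = 134.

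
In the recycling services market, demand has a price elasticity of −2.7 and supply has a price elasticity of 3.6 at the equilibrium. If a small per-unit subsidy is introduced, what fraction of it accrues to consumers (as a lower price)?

For a small subsidy around the equilibrium, the benefit split depends on the relative slopes, which at a point are proportional to the elasticities.
Buyer share = εs/(εs + |εd|) = 3.6/(3.6 + 2.7) = 4/7; seller share = |εd|/(εs + |εd|) = 3/7.

Consumer share = 4/7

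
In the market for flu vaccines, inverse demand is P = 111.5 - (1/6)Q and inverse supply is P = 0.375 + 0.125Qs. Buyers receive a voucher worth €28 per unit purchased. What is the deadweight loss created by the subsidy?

Pre-subsidy: 111.5 - (1/6)Q = 0.375 + 0.125Q gives Q* = 381 and P* = 48.
With the rebate, buyers effectively pay Pb = Ps − 28, where Ps is the price sellers receive.
On the curves, Pb = 111.5 - (1/6)Q and Ps = 0.375 + 0.125Q; the wedge Ps − Pb = 28 gives 0.375 + 0.125Q − (111.5 - (1/6)Q) = 28, so Q' = 477.
Then Pb = 111.5 − (1/6)·477 = 32 and Ps = 0.375 + 0.125·477 = 60.
The subsidy expands output by 477 − 381 = 96 past the efficient level; on those units the gap between marginal cost and willingness to pay runs from 0 up to 28.
DWL = ½ × 28 × 96 = 1344.

Deadweight loss = €1344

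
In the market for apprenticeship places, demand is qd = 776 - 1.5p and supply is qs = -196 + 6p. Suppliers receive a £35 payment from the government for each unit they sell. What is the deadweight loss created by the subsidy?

Pre-subsidy: 776 - 1.5p = -196 + 6p gives p* = 129.6, q* = 581.6.
With the subsidy, sellers receive ps = pb + 35 for each unit, where pb is the price buyers pay.
Supply in terms of pb becomes qs = -196 + 6(pb + 35) = 14 + 6pb. Setting this equal to demand: 776 - 1.5pb = 14 + 6pb, so pb = 101.6.
Sellers receive ps = 101.6 + 35 = 136.6; q' = 776 − 1.5·101.6 = 623.6.
The subsidy expands output by 623.6 − 581.6 = 42 past the efficient level; on those units the gap between marginal cost and willingness to pay runs from 0 up to 35.
DWL = ½ × 35 × 42 = 735.

Deadweight loss = £735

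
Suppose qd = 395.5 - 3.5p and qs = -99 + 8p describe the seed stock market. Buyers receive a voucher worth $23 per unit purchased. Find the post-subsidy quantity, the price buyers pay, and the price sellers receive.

q' = 301; buyers pay $27; sellers receive $50

Pre-subsidy: 395.5 - 3.5p = -99 + 8p gives p* = 43, q* = 245.
With the rebate, buyers effectively pay pb = ps − 23, where ps is the price sellers receive.
Demand in terms of ps becomes qd = 395.5 − 3.5(ps − 23) = 476 - 3.5ps. Setting this equal to supply: 476 - 3.5ps = -99 + 8ps, so ps = 50.
Buyers pay pb = 50 − 23 = 27; q' = -99 + 8·50 = 301.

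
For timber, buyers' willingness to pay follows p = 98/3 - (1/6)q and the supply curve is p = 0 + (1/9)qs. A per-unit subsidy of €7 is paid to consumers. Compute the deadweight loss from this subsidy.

Pre-subsidy: 98/3 - (1/6)q = 0 + (1/9)q gives q* = 117.6 and p* = 196/15.
With the rebate, buyers effectively pay pb = ps − 7, where ps is the price sellers receive.
On the curves, pb = 98/3 - (1/6)q and ps = 0 + (1/9)q; the wedge ps − pb = 7 gives 0 + (1/9)q − (98/3 - (1/6)q) = 7, so q' = 142.8.
Then pb = 98/3 − (1/6)·142.8 = 133/15 and ps = 0 + (1/9)·142.8 = 238/15.
The subsidy expands output by 142.8 − 117.6 = 25.2 past the efficient level; on those units the gap between marginal cost and willingness to pay runs from 0 up to 7.
DWL = ½ × 7 × 25.2 = 88.2.

Deadweight loss = €88.2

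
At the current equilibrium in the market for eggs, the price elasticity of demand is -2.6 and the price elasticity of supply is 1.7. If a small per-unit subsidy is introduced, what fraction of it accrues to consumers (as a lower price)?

Consumer share = 17/43

For a small subsidy around the equilibrium, the benefit split depends on the relative slopes, which at a point are proportional to the elasticities.
Buyer share = εs/(εs + |εd|) = 1.7/(1.7 + 2.6) = 17/43; seller share = |εd|/(εs + |εd|) = 26/43.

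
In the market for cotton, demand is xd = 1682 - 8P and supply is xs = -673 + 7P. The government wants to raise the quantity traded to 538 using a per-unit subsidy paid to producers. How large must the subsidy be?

At x = 538, invert demand for the buyer price: Pb = (1682 − 538)/8 = 143; invert supply for the seller price: Ps = (538 − (-673))/7 = 173.
The subsidy must fill the gap: s = Ps − Pb = 173 − 143 = 30.

Required subsidy s = 30 per unit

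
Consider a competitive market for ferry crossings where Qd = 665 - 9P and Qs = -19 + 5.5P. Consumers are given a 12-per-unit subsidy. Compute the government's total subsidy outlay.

Government cost = 97932/29

Pre-subsidy: 665 - 9P = -19 + 5.5P gives P* = 1368/29, Q* = 6973/29.
With the rebate, buyers effectively pay Pb = Ps − 12, where Ps is the price sellers receive.
Demand in terms of Ps becomes Qd = 665 − 9(Ps − 12) = 773 - 9Ps. Setting this equal to supply: 773 - 9Ps = -19 + 5.5Ps, so Ps = 1584/29.
Buyers pay Pb = 1584/29 − 12 = 1236/29; Q' = -19 + 5.5·(1584/29) = 8161/29.
Government outlay = subsidy × quantity = 12 × 8161/29 = 97932/29.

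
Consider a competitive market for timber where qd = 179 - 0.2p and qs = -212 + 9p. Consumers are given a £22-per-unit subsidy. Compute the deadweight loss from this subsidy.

Pre-subsidy: 179 - 0.2p = -212 + 9p gives p* = 42.5, q* = 170.5.
With the rebate, buyers effectively pay pb = ps − 22, where ps is the price sellers receive.
Demand in terms of ps becomes qd = 179 − 0.2(ps − 22) = 183.4 - 0.2ps. Setting this equal to supply: 183.4 - 0.2ps = -212 + 9ps, so ps = 1977/46.
Buyers pay pb = 1977/46 − 22 = 965/46; q' = -212 + 9·(1977/46) = 8041/46.
The subsidy expands output by 8041/46 − 170.5 = 99/23 past the efficient level; on those units the gap between marginal cost and willingness to pay runs from 0 up to 22.
DWL = ½ × 22 × 99/23 = 1089/23.

Deadweight loss = 1089/23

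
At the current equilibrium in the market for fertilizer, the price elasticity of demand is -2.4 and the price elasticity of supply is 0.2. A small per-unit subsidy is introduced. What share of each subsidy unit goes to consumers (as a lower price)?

For a small subsidy around the equilibrium, the benefit split depends on the relative slopes, which at a point are proportional to the elasticities.
Buyer share = εs/(εs + |εd|) = 0.2/(0.2 + 2.4) = 1/13; seller share = |εd|/(εs + |εd|) = 12/13.

Consumer share = 1/13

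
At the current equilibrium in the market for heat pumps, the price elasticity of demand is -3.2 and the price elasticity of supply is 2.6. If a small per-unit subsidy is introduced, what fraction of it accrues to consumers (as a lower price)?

For a small subsidy around the equilibrium, the benefit split depends on the relative slopes, which at a point are proportional to the elasticities.
Buyer share = εs/(εs + |εd|) = 2.6/(2.6 + 3.2) = 13/29; seller share = |εd|/(εs + |εd|) = 16/29.

Consumer share = 13/29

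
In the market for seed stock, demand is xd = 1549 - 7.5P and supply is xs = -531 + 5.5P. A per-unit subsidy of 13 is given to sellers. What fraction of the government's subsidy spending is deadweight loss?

DWL / government spending = 165/3122

Pre-subsidy: 1549 - 7.5P = -531 + 5.5P gives P* = 160, x* = 349.
With the subsidy, sellers receive Ps = Pb + 13 for each unit, where Pb is the price buyers pay.
Supply in terms of Pb becomes xs = -531 + 5.5(Pb + 13) = -459.5 + 5.5Pb. Setting this equal to demand: 1549 - 7.5Pb = -459.5 + 5.5Pb, so Pb = 154.5.
Sellers receive Ps = 154.5 + 13 = 167.5; x' = 1549 − 7.5·154.5 = 390.25.
ΔCS = ½(349 + 390.25)(160 − 154.5) = 2032.9375; ΔPS = ½(349 + 390.25)(167.5 − 160) = 2772.1875.
Government spending = 13 × 390.25 = 5073.25.
DWL = ½ × 13 × (390.25 − 349) = 268.125; fraction = 268.125 / 5073.25 = 165/3122.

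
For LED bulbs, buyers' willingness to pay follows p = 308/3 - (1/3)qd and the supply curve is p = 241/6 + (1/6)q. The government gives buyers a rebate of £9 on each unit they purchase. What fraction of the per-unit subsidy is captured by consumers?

Consumer share = 2/3

Pre-subsidy: 308/3 - (1/3)q = 241/6 + (1/6)q gives q* = 125 and p* = 61.
With the rebate, buyers effectively pay pb = ps − 9, where ps is the price sellers receive.
On the curves, pb = 308/3 - (1/3)q and ps = 241/6 + (1/6)q; the wedge ps − pb = 9 gives 241/6 + (1/6)q − (308/3 - (1/3)q) = 9, so q' = 143.
Then pb = 308/3 − (1/3)·143 = 55 and ps = 241/6 + (1/6)·143 = 64.
Buyers' price falls by p* − pb = 61 − 55 = 6; sellers' price rises by ps − p* = 64 − 61 = 3.
So consumers capture 6/9 = 2/3 of each unit of subsidy.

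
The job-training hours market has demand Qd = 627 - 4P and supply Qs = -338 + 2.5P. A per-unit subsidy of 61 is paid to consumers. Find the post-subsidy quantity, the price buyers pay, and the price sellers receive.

Q' = 127; buyers pay 125; sellers receive 186

Pre-subsidy: 627 - 4P = -338 + 2.5P gives P* = 1930/13, Q* = 431/13.
With the rebate, buyers effectively pay Pb = Ps − 61, where Ps is the price sellers receive.
Demand in terms of Ps becomes Qd = 627 − 4(Ps − 61) = 871 - 4Ps. Setting this equal to supply: 871 - 4Ps = -338 + 2.5Ps, so Ps = 186.
Buyers pay Pb = 186 − 61 = 125; Q' = -338 + 2.5·186 = 127.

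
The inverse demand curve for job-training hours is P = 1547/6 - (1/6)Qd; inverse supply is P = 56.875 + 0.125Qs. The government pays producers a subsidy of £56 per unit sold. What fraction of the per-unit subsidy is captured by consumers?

Pre-subsidy: 1547/6 - (1/6)Q = 56.875 + 0.125Q gives Q* = 689 and P* = 143.
With the subsidy, sellers receive Ps = Pb + 56 for each unit, where Pb is the price buyers pay.
On the curves, Pb = 1547/6 - (1/6)Q and Ps = 56.875 + 0.125Q; the wedge Ps − Pb = 56 gives 56.875 + 0.125Q − (1547/6 - (1/6)Q) = 56, so Q' = 881.
Then Pb = 1547/6 − (1/6)·881 = 111 and Ps = 56.875 + 0.125·881 = 167.
Buyers' price falls by P* − Pb = 143 − 111 = 32; sellers' price rises by Ps − P* = 167 − 143 = 24.
So consumers capture 32/56 = 4/7 of each unit of subsidy.

Consumer share = 4/7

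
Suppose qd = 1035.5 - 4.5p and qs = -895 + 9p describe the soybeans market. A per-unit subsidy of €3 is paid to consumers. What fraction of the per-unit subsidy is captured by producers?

Pre-subsidy: 1035.5 - 4.5p = -895 + 9p gives p* = 143, q* = 392.
With the rebate, buyers effectively pay pb = ps − 3, where ps is the price sellers receive.
Demand in terms of ps becomes qd = 1035.5 − 4.5(ps − 3) = 1049 - 4.5ps. Setting this equal to supply: 1049 - 4.5ps = -895 + 9ps, so ps = 144.
Buyers pay pb = 144 − 3 = 141; q' = -895 + 9·144 = 401.
Buyers' price falls by p* − pb = 143 − 141 = 2; sellers' price rises by ps − p* = 144 − 143 = 1.
So producers capture 1/3 = 1/3 of each unit of subsidy.

Producer share = 1/3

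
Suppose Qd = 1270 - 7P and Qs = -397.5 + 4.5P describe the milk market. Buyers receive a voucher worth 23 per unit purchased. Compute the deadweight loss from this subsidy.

Deadweight loss = 724.5

Pre-subsidy: 1270 - 7P = -397.5 + 4.5P gives P* = 145, Q* = 255.
With the rebate, buyers effectively pay Pb = Ps − 23, where Ps is the price sellers receive.
Demand in terms of Ps becomes Qd = 1270 − 7(Ps − 23) = 1431 - 7Ps. Setting this equal to supply: 1431 - 7Ps = -397.5 + 4.5Ps, so Ps = 159.
Buyers pay Pb = 159 − 23 = 136; Q' = -397.5 + 4.5·159 = 318.
The subsidy expands output by 318 − 255 = 63 past the efficient level; on those units the gap between marginal cost and willingness to pay runs from 0 up to 23.
DWL = ½ × 23 × 63 = 724.5.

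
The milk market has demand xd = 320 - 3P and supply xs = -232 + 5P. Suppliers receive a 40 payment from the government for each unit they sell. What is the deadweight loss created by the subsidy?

Deadweight loss = 1500

Pre-subsidy: 320 - 3P = -232 + 5P gives P* = 69, x* = 113.
With the subsidy, sellers receive Ps = Pb + 40 for each unit, where Pb is the price buyers pay.
Supply in terms of Pb becomes xs = -232 + 5(Pb + 40) = -32 + 5Pb. Setting this equal to demand: 320 - 3Pb = -32 + 5Pb, so Pb = 44.
Sellers receive Ps = 44 + 40 = 84; x' = 320 − 3·44 = 188.
The subsidy expands output by 188 − 113 = 75 past the efficient level; on those units the gap between marginal cost and willingness to pay runs from 0 up to 40.
DWL = ½ × 40 × 75 = 1500.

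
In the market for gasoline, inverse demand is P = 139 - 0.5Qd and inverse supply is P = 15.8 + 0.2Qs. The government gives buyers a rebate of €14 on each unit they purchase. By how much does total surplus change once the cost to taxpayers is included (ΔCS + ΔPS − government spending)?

Net change in total surplus = -€140

Pre-subsidy: 139 - 0.5Q = 15.8 + 0.2Q gives Q* = 176 and P* = 51.
With the rebate, buyers effectively pay Pb = Ps − 14, where Ps is the price sellers receive.
On the curves, Pb = 139 - 0.5Q and Ps = 15.8 + 0.2Q; the wedge Ps − Pb = 14 gives 15.8 + 0.2Q − (139 - 0.5Q) = 14, so Q' = 196.
Then Pb = 139 − 0.5·196 = 41 and Ps = 15.8 + 0.2·196 = 55.
ΔCS = ½(176 + 196)(51 − 41) = 1860; ΔPS = ½(176 + 196)(55 − 51) = 744.
Government spending = 14 × 196 = 2744.
Net change = 1860 + 744 − 2744 = -140. The loss equals the DWL triangle ½·14·20.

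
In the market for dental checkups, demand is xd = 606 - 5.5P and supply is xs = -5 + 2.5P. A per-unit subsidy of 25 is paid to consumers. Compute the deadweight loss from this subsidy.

Deadweight loss = 537.109375

Pre-subsidy: 606 - 5.5P = -5 + 2.5P gives P* = 76.375, x* = 185.9375.
With the rebate, buyers effectively pay Pb = Ps − 25, where Ps is the price sellers receive.
Demand in terms of Ps becomes xd = 606 − 5.5(Ps − 25) = 743.5 - 5.5Ps. Setting this equal to supply: 743.5 - 5.5Ps = -5 + 2.5Ps, so Ps = 93.5625.
Buyers pay Pb = 93.5625 − 25 = 68.5625; x' = -5 + 2.5·93.5625 = 228.90625.
The subsidy expands output by 228.90625 − 185.9375 = 42.96875 past the efficient level; on those units the gap between marginal cost and willingness to pay runs from 0 up to 25.
DWL = ½ × 25 × 42.96875 = 537.109375.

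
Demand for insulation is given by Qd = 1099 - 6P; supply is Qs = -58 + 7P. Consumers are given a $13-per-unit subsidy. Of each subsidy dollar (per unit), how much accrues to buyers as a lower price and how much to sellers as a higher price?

Pre-subsidy: 1099 - 6P = -58 + 7P gives P* = 89, Q* = 565.
With the rebate, buyers effectively pay Pb = Ps − 13, where Ps is the price sellers receive.
Demand in terms of Ps becomes Qd = 1099 − 6(Ps − 13) = 1177 - 6Ps. Setting this equal to supply: 1177 - 6Ps = -58 + 7Ps, so Ps = 95.
Buyers pay Pb = 95 − 13 = 82; Q' = -58 + 7·95 = 607.
Buyers' price falls by P* − Pb = 89 − 82 = 7; sellers' price rises by Ps − P* = 95 − 89 = 6.

Buyers gain $7 per unit; sellers gain $6 per unit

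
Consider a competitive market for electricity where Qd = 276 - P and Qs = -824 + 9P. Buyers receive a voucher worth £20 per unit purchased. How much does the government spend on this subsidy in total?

Pre-subsidy: 276 - P = -824 + 9P gives P* = 110, Q* = 166.
With the rebate, buyers effectively pay Pb = Ps − 20, where Ps is the price sellers receive.
Demand in terms of Ps becomes Qd = 276 − 1(Ps − 20) = 296 - Ps. Setting this equal to supply: 296 - Ps = -824 + 9Ps, so Ps = 112.
Buyers pay Pb = 112 − 20 = 92; Q' = -824 + 9·112 = 184.
Government outlay = subsidy × quantity = 20 × 184 = 3680.

Government cost = £3680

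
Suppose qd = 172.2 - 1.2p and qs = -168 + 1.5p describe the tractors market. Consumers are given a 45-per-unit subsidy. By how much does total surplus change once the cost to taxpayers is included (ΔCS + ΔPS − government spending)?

Net change in total surplus = -675

Pre-subsidy: 172.2 - 1.2p = -168 + 1.5p gives p* = 126, q* = 21.
With the rebate, buyers effectively pay pb = ps − 45, where ps is the price sellers receive.
Demand in terms of ps becomes qd = 172.2 − 1.2(ps − 45) = 226.2 - 1.2ps. Setting this equal to supply: 226.2 - 1.2ps = -168 + 1.5ps, so ps = 146.
Buyers pay pb = 146 − 45 = 101; q' = -168 + 1.5·146 = 51.
ΔCS = ½(21 + 51)(126 − 101) = 900; ΔPS = ½(21 + 51)(146 − 126) = 720.
Government spending = 45 × 51 = 2295.
Net change = 900 + 720 − 2295 = -675. The loss equals the DWL triangle ½·45·30.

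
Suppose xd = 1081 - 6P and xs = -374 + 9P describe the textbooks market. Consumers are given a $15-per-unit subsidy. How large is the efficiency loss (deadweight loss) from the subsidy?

Deadweight loss = $405

Pre-subsidy: 1081 - 6P = -374 + 9P gives P* = 97, x* = 499.
With the rebate, buyers effectively pay Pb = Ps − 15, where Ps is the price sellers receive.
Demand in terms of Ps becomes xd = 1081 − 6(Ps − 15) = 1171 - 6Ps. Setting this equal to supply: 1171 - 6Ps = -374 + 9Ps, so Ps = 103.
Buyers pay Pb = 103 − 15 = 88; x' = -374 + 9·103 = 553.
The subsidy expands output by 553 − 499 = 54 past the efficient level; on those units the gap between marginal cost and willingness to pay runs from 0 up to 15.
DWL = ½ × 15 × 54 = 405.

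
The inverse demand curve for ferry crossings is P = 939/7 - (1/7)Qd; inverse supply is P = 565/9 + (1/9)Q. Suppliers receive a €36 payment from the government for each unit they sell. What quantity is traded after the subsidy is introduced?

Pre-subsidy: 939/7 - (1/7)Q = 565/9 + (1/9)Q gives Q* = 281 and P* = 94.
With the subsidy, sellers receive Ps = Pb + 36 for each unit, where Pb is the price buyers pay.
On the curves, Pb = 939/7 - (1/7)Q and Ps = 565/9 + (1/9)Q; the wedge Ps − Pb = 36 gives 565/9 + (1/9)Q − (939/7 - (1/7)Q) = 36, so Q' = 422.75.
Then Pb = 939/7 − (1/7)·422.75 = 73.75 and Ps = 565/9 + (1/9)·422.75 = 109.75.

Q' = 422.75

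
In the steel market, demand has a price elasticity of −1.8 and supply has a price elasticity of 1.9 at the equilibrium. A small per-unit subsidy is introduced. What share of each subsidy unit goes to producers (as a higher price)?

For a small subsidy around the equilibrium, the benefit split depends on the relative slopes, which at a point are proportional to the elasticities.
Buyer share = εs/(εs + |εd|) = 1.9/(1.9 + 1.8) = 19/37; seller share = |εd|/(εs + |εd|) = 18/37.
So producers capture 18/37 of the subsidy.

Producer share = 18/37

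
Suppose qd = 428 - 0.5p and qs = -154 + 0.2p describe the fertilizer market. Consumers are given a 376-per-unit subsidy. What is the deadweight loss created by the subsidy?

Pre-subsidy: 428 - 0.5p = -154 + 0.2p gives p* = 5820/7, q* = 86/7.
With the rebate, buyers effectively pay pb = ps − 376, where ps is the price sellers receive.
Demand in terms of ps becomes qd = 428 − 0.5(ps − 376) = 616 - 0.5ps. Setting this equal to supply: 616 - 0.5ps = -154 + 0.2ps, so ps = 1100.
Buyers pay pb = 1100 − 376 = 724; q' = -154 + 0.2·1100 = 66.
The subsidy expands output by 66 − 86/7 = 376/7 past the efficient level; on those units the gap between marginal cost and willingness to pay runs from 0 up to 376.
DWL = ½ × 376 × 376/7 = 70688/7.

Deadweight loss = 70688/7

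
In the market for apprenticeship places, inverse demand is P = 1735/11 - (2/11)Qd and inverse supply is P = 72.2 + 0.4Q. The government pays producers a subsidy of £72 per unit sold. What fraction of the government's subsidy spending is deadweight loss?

DWL / government spending = 165/722

Pre-subsidy: 1735/11 - (2/11)Q = 72.2 + 0.4Q gives Q* = 147 and P* = 131.
With the subsidy, sellers receive Ps = Pb + 72 for each unit, where Pb is the price buyers pay.
On the curves, Pb = 1735/11 - (2/11)Q and Ps = 72.2 + 0.4Q; the wedge Ps − Pb = 72 gives 72.2 + 0.4Q − (1735/11 - (2/11)Q) = 72, so Q' = 270.75.
Then Pb = 1735/11 − (2/11)·270.75 = 108.5 and Ps = 72.2 + 0.4·270.75 = 180.5.
ΔCS = ½(147 + 270.75)(131 − 108.5) = 4699.6875; ΔPS = ½(147 + 270.75)(180.5 − 131) = 10339.3125.
Government spending = 72 × 270.75 = 19494.
DWL = ½ × 72 × (270.75 − 147) = 4455; fraction = 4455 / 19494 = 165/722.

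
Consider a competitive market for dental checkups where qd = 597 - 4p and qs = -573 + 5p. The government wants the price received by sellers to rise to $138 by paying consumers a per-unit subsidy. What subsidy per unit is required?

At a seller price of 138, quantity supplied is -573 + 5·138 = 117.
Buyers absorb 117 only when they pay pb with 597 − 4·pb = 117, i.e. pb = 120.
s = ps − pb = 138 − 120 = 18.

Required subsidy s = $18 per unit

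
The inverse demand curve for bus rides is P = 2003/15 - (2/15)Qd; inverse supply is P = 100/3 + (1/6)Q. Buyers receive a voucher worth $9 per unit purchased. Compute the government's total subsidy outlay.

Government cost = $3276

Pre-subsidy: 2003/15 - (2/15)Q = 100/3 + (1/6)Q gives Q* = 334 and P* = 89.
With the rebate, buyers effectively pay Pb = Ps − 9, where Ps is the price sellers receive.
On the curves, Pb = 2003/15 - (2/15)Q and Ps = 100/3 + (1/6)Q; the wedge Ps − Pb = 9 gives 100/3 + (1/6)Q − (2003/15 - (2/15)Q) = 9, so Q' = 364.
Then Pb = 2003/15 − (2/15)·364 = 85 and Ps = 100/3 + (1/6)·364 = 94.
Government outlay = subsidy × quantity = 9 × 364 = 3276.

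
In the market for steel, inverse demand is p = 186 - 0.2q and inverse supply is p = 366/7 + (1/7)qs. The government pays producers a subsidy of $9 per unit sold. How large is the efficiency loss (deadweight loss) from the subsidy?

Deadweight loss = $118.125

Pre-subsidy: 186 - 0.2q = 366/7 + (1/7)q gives q* = 390 and p* = 108.
With the subsidy, sellers receive ps = pb + 9 for each unit, where pb is the price buyers pay.
On the curves, pb = 186 - 0.2q and ps = 366/7 + (1/7)q; the wedge ps − pb = 9 gives 366/7 + (1/7)q − (186 - 0.2q) = 9, so q' = 416.25.
Then pb = 186 − 0.2·416.25 = 102.75 and ps = 366/7 + (1/7)·416.25 = 111.75.
The subsidy expands output by 416.25 − 390 = 26.25 past the efficient level; on those units the gap between marginal cost and willingness to pay runs from 0 up to 9.
DWL = ½ × 9 × 26.25 = 118.125.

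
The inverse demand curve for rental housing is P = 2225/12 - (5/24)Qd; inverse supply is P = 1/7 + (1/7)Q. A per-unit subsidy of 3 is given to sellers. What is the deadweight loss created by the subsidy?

Pre-subsidy: 2225/12 - (5/24)Q = 1/7 + (1/7)Q gives Q* = 31126/59 and P* = 4455/59.
With the subsidy, sellers receive Ps = Pb + 3 for each unit, where Pb is the price buyers pay.
On the curves, Pb = 2225/12 - (5/24)Q and Ps = 1/7 + (1/7)Q; the wedge Ps − Pb = 3 gives 1/7 + (1/7)Q − (2225/12 - (5/24)Q) = 3, so Q' = 31630/59.
Then Pb = 2225/12 − (5/24)·(31630/59) = 4350/59 and Ps = 1/7 + (1/7)·(31630/59) = 4527/59.
The subsidy expands output by 31630/59 − 31126/59 = 504/59 past the efficient level; on those units the gap between marginal cost and willingness to pay runs from 0 up to 3.
DWL = ½ × 3 × 504/59 = 756/59.

Deadweight loss = 756/59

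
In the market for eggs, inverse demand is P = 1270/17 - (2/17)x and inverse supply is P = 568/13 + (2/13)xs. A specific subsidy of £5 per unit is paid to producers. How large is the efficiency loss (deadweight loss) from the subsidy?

Deadweight loss = 1105/24

Pre-subsidy: 1270/17 - (2/17)x = 568/13 + (2/13)x gives x* = 3427/30 and P* = 919/15.
With the subsidy, sellers receive Ps = Pb + 5 for each unit, where Pb is the price buyers pay.
On the curves, Pb = 1270/17 - (2/17)x and Ps = 568/13 + (2/13)x; the wedge Ps − Pb = 5 gives 568/13 + (2/13)x − (1270/17 - (2/17)x) = 5, so x' = 132.65.
Then Pb = 1270/17 − (2/17)·132.65 = 59.1 and Ps = 568/13 + (2/13)·132.65 = 64.1.
The subsidy expands output by 132.65 − 3427/30 = 221/12 past the efficient level; on those units the gap between marginal cost and willingness to pay runs from 0 up to 5.
DWL = ½ × 5 × 221/12 = 1105/24.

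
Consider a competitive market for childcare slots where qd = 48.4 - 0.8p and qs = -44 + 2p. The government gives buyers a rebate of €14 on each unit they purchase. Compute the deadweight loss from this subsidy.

Pre-subsidy: 48.4 - 0.8p = -44 + 2p gives p* = 33, q* = 22.
With the rebate, buyers effectively pay pb = ps − 14, where ps is the price sellers receive.
Demand in terms of ps becomes qd = 48.4 − 0.8(ps − 14) = 59.6 - 0.8ps. Setting this equal to supply: 59.6 - 0.8ps = -44 + 2ps, so ps = 37.
Buyers pay pb = 37 − 14 = 23; q' = -44 + 2·37 = 30.
The subsidy expands output by 30 − 22 = 8 past the efficient level; on those units the gap between marginal cost and willingness to pay runs from 0 up to 14.
DWL = ½ × 14 × 8 = 56.

Deadweight loss = €56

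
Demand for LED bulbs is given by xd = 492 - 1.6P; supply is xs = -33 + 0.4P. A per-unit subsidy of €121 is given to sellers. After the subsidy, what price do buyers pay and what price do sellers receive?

Pre-subsidy: 492 - 1.6P = -33 + 0.4P gives P* = 262.5, x* = 72.
With the subsidy, sellers receive Ps = Pb + 121 for each unit, where Pb is the price buyers pay.
Supply in terms of Pb becomes xs = -33 + 0.4(Pb + 121) = 15.4 + 0.4Pb. Setting this equal to demand: 492 - 1.6Pb = 15.4 + 0.4Pb, so Pb = 238.3.
Sellers receive Ps = 238.3 + 121 = 359.3; x' = 492 − 1.6·238.3 = 110.72.

Buyers pay €238.3; sellers receive €359.3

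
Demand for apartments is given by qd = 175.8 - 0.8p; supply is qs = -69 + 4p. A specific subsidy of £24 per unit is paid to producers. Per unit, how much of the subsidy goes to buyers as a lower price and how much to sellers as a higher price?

Pre-subsidy: 175.8 - 0.8p = -69 + 4p gives p* = 51, q* = 135.
With the subsidy, sellers receive ps = pb + 24 for each unit, where pb is the price buyers pay.
Supply in terms of pb becomes qs = -69 + 4(pb + 24) = 27 + 4pb. Setting this equal to demand: 175.8 - 0.8pb = 27 + 4pb, so pb = 31.
Sellers receive ps = 31 + 24 = 55; q' = 175.8 − 0.8·31 = 151.
Buyers' price falls by p* − pb = 51 − 31 = 20; sellers' price rises by ps − p* = 55 − 51 = 4.

Buyers gain £20 per unit; sellers gain £4 per unit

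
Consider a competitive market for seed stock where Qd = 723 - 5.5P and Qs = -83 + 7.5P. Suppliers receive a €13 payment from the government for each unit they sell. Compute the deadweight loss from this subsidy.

Deadweight loss = €268.125

Pre-subsidy: 723 - 5.5P = -83 + 7.5P gives P* = 62, Q* = 382.
With the subsidy, sellers receive Ps = Pb + 13 for each unit, where Pb is the price buyers pay.
Supply in terms of Pb becomes Qs = -83 + 7.5(Pb + 13) = 14.5 + 7.5Pb. Setting this equal to demand: 723 - 5.5Pb = 14.5 + 7.5Pb, so Pb = 54.5.
Sellers receive Ps = 54.5 + 13 = 67.5; Q' = 723 − 5.5·54.5 = 423.25.
The subsidy expands output by 423.25 − 382 = 41.25 past the efficient level; on those units the gap between marginal cost and willingness to pay runs from 0 up to 13.
DWL = ½ × 13 × 41.25 = 268.125.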